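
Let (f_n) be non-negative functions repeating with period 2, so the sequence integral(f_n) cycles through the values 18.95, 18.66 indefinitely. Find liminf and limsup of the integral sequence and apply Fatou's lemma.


The sequence (integral(f_n)) is periodic with period 2, repeating the values 18.95, 18.66 indefinitely.
Step 1: For a periodic sequence, every tail (a_m, a_(m+1), ...) contains all 2 period values infinitely often.
Step 2: Hence inf of every tail = min of the period values = min(18.95, 18.66) = 18.66.
        liminf_n integral(f_n) = sup over m of (inf of tail from m) = 18.66.
Step 3: Similarly sup of every tail = max of the period values = 18.95.
        limsup_n integral(f_n) = 18.95.
Step 4: Fatou's lemma: integral(liminf_n f_n) <= liminf_n integral(f_n) = 18.66.
        So the integral of the pointwise liminf is at most 18.66.


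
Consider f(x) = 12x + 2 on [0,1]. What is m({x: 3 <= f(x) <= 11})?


f^(-1)([3, 11]) = {x : 3 <= 12x + 2 <= 11}
Solving: (3 - 2)/12 <= x <= (11 - 2)/12
= [0.083333, 0.75]
Intersecting with [0,1]: [0.083333, 0.75]
Measure = 0.75 - 0.083333 = 0.666667


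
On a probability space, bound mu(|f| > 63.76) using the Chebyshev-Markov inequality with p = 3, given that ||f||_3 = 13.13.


Chebyshev/Markov inequality: mu(|f| > eps) <= (||f||_p / eps)^p
Step 1: ||f||_3 / eps = 13.13 / 63.76 = 0.205928
Step 2: Raise to power p = 3:
  (0.205928)^3 = 0.008733
Step 3: Therefore mu(|f| > 63.76) <= 0.008733


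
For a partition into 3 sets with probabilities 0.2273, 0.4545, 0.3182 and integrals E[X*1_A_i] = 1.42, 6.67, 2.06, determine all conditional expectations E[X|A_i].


For each cell A_i: E[X|A_i] = E[X*1_A_i] / P(A_i)
Step 1: E[X|A_1] = 1.42 / 0.2273 = 6.24725
Step 2: E[X|A_2] = 6.67 / 0.4545 = 14.675468
Step 3: E[X|A_3] = 2.06 / 0.3182 = 6.473916
Verification: E[X] = sum E[X*1_A_i] = 1.42 + 6.67 + 2.06 = 10.15


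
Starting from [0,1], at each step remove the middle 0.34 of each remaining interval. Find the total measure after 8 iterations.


Step 1: At each step, fraction remaining = 1 - 0.34 = 0.66
Step 2: After 8 steps, measure = (0.66)^8
Result = 0.036004


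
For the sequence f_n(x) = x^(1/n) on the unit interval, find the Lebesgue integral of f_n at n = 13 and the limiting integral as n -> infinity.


At n = 13: f_13(x) = x^(1/13).
Step 1: integral(x^(1/13), 0, 1) = [x^(1/13+1) / (1/13+1)] from 0 to 1
     = 1 / (1/13 + 1) = 1 / ((13+1)/13) = 13/(13+1)
     = 13/14 = 0.928571
Step 2: As n -> infinity, f_n(x) = x^(1/n) -> 1 for x in (0,1], and f_n is increasing in n.
By MCT, lim_n integral(f_n) = integral(lim_n f_n) = integral(1, 0, 1) = 1.
Step 3: Verify convergence: 13/14 = 0.928571 -> 1


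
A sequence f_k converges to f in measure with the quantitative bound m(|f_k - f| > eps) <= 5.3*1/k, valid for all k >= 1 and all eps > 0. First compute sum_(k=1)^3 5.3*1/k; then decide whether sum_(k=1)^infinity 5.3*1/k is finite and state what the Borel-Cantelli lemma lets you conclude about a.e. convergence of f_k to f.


Step 1: List the terms 5.3*1/k for k = 1 to 3:
  k=1: 5.3
  k=2: 2.65
  k=3: 1.766667
Step 2: Partial sum = 5.3 + 2.65 + 1.766667
     = 9.716667
Step 3: The full series sum_(k>=1) 5.3*1/k diverges (harmonic series, p = 1; a nonzero constant multiple of a divergent series diverges).
Step 4: The (first) Borel-Cantelli lemma requires a summable sequence of measures, so it does not apply here;
        from this bound alone no conclusion about a.e. convergence can be drawn (convergence in measure still
        gives an a.e.-convergent subsequence, but not a.e. convergence of the whole sequence).
Conclusion: series diverges; Borel-Cantelli is inconclusive about a.e. convergence of f_k.


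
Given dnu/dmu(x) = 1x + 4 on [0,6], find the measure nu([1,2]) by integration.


nu(A) = integral_A (dnu/dmu) dmu = integral_1^2 (1x + 4) dx
Step 1: Antiderivative F(x) = (1/2)x^2 + 4x
Step 2: F(2) = (1/2)*2^2 + 4*2 = 2 + 8 = 10
Step 3: F(1) = (1/2)*1^2 + 4*1 = 0.5 + 4 = 4.5
Step 4: nu([1,2]) = F(2) - F(1) = 10 - 4.5 = 5.5


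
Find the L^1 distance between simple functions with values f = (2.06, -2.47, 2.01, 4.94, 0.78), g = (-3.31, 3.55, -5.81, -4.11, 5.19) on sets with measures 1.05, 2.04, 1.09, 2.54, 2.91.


Step 1: Compute differences f_i - g_i:
  2.06 - -3.31 = 5.37
  -2.47 - 3.55 = -6.02
  2.01 - -5.81 = 7.82
  4.94 - -4.11 = 9.05
  0.78 - 5.19 = -4.41
Step 2: Compute |diff|^1 * measure for each set:
  |5.37|^1 * 1.05 = 5.37 * 1.05 = 5.6385
  |-6.02|^1 * 2.04 = 6.02 * 2.04 = 12.2808
  |7.82|^1 * 1.09 = 7.82 * 1.09 = 8.5238
  |9.05|^1 * 2.54 = 9.05 * 2.54 = 22.987
  |-4.41|^1 * 2.91 = 4.41 * 2.91 = 12.8331
Step 3: Sum = 62.2632
Step 4: ||f-g||_1 = (62.2632)^(1/1) = 62.2632


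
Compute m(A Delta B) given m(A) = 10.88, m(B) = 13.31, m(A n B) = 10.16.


m(A Delta B) = m(A) + m(B) - 2*m(A n B)
= 10.88 + 13.31 - 2*10.16
= 10.88 + 13.31 - 20.32
= 3.87


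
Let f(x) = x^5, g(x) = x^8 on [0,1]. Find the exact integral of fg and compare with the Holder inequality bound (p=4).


Step 1: Exact integral of f*g = integral(x^13, 0, 1) = 1/14
     = 0.071429
Step 2: Holder bound with p=4, q=1.333333:
  ||f||_p = (integral x^20 dx)^(1/4) = (1/21)^(1/4) = 0.467138
  ||g||_q = (integral x^10.666667 dx)^(1/1.333333) = (1/11.666667)^(1/1.333333) = 0.158413
Step 3: Holder bound = ||f||_p * ||g||_q = 0.467138 * 0.158413 = 0.074001
Verification: 0.071429 <= 0.074001 (Holder holds)


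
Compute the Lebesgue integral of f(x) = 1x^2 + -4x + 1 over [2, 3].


The Lebesgue integral of a Riemann-integrable function agrees with the Riemann integral.
Antiderivative F(x) = (1/3)x^3 + (-4/2)x^2 + 1x
F(3) = (1/3)*3^3 + (-4/2)*3^2 + 1*3
     = (1/3)*27 + (-4/2)*9 + 1*3
     = 9 + -18 + 3
     = -6
F(2) = -3.333333
Integral = F(3) - F(2) = -6 - -3.333333 = -2.666667


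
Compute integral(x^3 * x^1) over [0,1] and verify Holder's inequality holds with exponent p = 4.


Step 1: Exact integral of f*g = integral(x^4, 0, 1) = 1/5
     = 0.2
Step 2: Holder bound with p=4, q=1.333333:
  ||f||_p = (integral x^12 dx)^(1/4) = (1/13)^(1/4) = 0.52664
  ||g||_q = (integral x^1.333333 dx)^(1/1.333333) = (1/2.333333)^(1/1.333333) = 0.529685
Step 3: Holder bound = ||f||_p * ||g||_q = 0.52664 * 0.529685 = 0.278953
Verification: 0.2 <= 0.278953 (Holder holds)


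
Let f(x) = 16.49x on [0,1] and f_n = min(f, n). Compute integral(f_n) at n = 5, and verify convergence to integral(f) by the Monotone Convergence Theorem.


f(x) = 16.49x on [0,1]; f_n(x) = min(16.49x, n). At n = 5:
Step 1: f(x) reaches 5 at x = 5/16.49 = 0.303214
Step 2: integral(f_5) = integral(16.49x, 0, 0.303214) + integral(5, 0.303214, 1)
       = 16.49*0.303214^2/2 + 5*(1 - 0.303214)
       = 0.758035 + 3.48393
       = 4.241965
Step 3: As n -> infinity, f_n increases to f, so by MCT integral(f_n) -> integral(f) = 16.49/2 = 8.245.
Convergence: integral(f_5) = 4.241965 -> 8.245 as n -> infinity


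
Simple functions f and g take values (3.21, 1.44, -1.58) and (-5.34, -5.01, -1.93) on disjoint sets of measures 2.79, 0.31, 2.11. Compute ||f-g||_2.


Step 1: Compute differences f_i - g_i:
  3.21 - -5.34 = 8.55
  1.44 - -5.01 = 6.45
  -1.58 - -1.93 = 0.35
Step 2: Compute |diff|^2 * measure for each set:
  |8.55|^2 * 2.79 = 73.1025 * 2.79 = 203.955975
  |6.45|^2 * 0.31 = 41.6025 * 0.31 = 12.896775
  |0.35|^2 * 2.11 = 0.1225 * 2.11 = 0.258475
Step 3: Sum = 217.111225
Step 4: ||f-g||_2 = (217.111225)^(1/2) = 14.734695


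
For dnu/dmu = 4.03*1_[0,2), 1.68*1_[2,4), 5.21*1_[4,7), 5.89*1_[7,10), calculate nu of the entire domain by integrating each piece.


Integrate each piece of the Radon-Nikodym derivative:
Step 1: integral_0^2 4.03 dx = 4.03*(2-0) = 4.03*2 = 8.06
Step 2: integral_2^4 1.68 dx = 1.68*(4-2) = 1.68*2 = 3.36
Step 3: integral_4^7 5.21 dx = 5.21*(7-4) = 5.21*3 = 15.63
Step 4: integral_7^10 5.89 dx = 5.89*(10-7) = 5.89*3 = 17.67
Total: 8.06 + 3.36 + 15.63 + 17.67 = 44.72


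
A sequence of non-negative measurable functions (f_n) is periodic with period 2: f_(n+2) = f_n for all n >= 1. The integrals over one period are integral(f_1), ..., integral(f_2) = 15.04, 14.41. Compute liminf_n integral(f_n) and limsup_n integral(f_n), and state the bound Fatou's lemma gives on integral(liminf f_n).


The sequence (integral(f_n)) is periodic with period 2, repeating the values 15.04, 14.41 indefinitely.
Step 1: For a periodic sequence, every tail (a_m, a_(m+1), ...) contains all 2 period values infinitely often.
Step 2: Hence inf of every tail = min of the period values = min(15.04, 14.41) = 14.41.
        liminf_n integral(f_n) = sup over m of (inf of tail from m) = 14.41.
Step 3: Similarly sup of every tail = max of the period values = 15.04.
        limsup_n integral(f_n) = 15.04.
Step 4: Fatou's lemma: integral(liminf_n f_n) <= liminf_n integral(f_n) = 14.41.
        So the integral of the pointwise liminf is at most 14.41.


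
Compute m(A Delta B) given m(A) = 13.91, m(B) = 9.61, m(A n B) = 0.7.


m(A Delta B) = m(A) + m(B) - 2*m(A n B)
= 13.91 + 9.61 - 2*0.7
= 13.91 + 9.61 - 1.4
= 22.12


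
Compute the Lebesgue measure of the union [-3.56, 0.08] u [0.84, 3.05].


For pairwise disjoint intervals, m(union) = sum of lengths.
= (0.08 - -3.56) + (3.05 - 0.84)
= 3.64 + 2.21
= 5.85


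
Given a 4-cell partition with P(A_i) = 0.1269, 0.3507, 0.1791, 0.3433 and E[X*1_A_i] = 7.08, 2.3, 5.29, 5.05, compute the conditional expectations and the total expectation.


For each cell A_i: E[X|A_i] = E[X*1_A_i] / P(A_i)
Step 1: E[X|A_1] = 7.08 / 0.1269 = 55.791962
Step 2: E[X|A_2] = 2.3 / 0.3507 = 6.558312
Step 3: E[X|A_3] = 5.29 / 0.1791 = 29.536572
Step 4: E[X|A_4] = 5.05 / 0.3433 = 14.710166
Verification: E[X] = sum E[X*1_A_i] = 7.08 + 2.3 + 5.29 + 5.05 = 19.72


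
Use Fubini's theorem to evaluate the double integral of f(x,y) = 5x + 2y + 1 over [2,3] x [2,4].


By Fubini, integrate in x first, then y.
Step 1: Fix y, integrate over x in [2,3]:
  integral(5x + 2y + 1, x=2..3)
  = 5*(3^2 - 2^2)/2 + (2y + 1)*(3 - 2)
  = 12.5 + (2y + 1)*1
  = 12.5 + 2y + 1
  = 13.5 + 2y
Step 2: Integrate over y in [2,4]:
  integral(13.5 + 2y, y=2..4)
  = 13.5*2 + 2*(4^2 - 2^2)/2
  = 27 + 12
  = 39


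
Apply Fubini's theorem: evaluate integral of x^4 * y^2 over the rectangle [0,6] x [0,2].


By Fubini's theorem, the double integral factors as a product of single integrals:
Step 1: integral_0^6 x^4 dx = [x^5/5] from 0 to 6
     = 6^5/5 = 1555.2
Step 2: integral_0^2 y^2 dy = [y^3/3] from 0 to 2
     = 2^3/3 = 2.666667
Step 3: Double integral = 1555.2 * 2.666667 = 4147.2


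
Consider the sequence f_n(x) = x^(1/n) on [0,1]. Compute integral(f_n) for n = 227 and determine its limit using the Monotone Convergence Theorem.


At n = 227: f_227(x) = x^(1/227).
Step 1: integral(x^(1/227), 0, 1) = [x^(1/227+1) / (1/227+1)] from 0 to 1
     = 1 / (1/227 + 1) = 1 / ((227+1)/227) = 227/(227+1)
     = 227/228 = 0.995614
Step 2: As n -> infinity, f_n(x) = x^(1/n) -> 1 for x in (0,1], and f_n is increasing in n.
By MCT, lim_n integral(f_n) = integral(lim_n f_n) = integral(1, 0, 1) = 1.
Step 3: Verify convergence: 227/228 = 0.995614 -> 1


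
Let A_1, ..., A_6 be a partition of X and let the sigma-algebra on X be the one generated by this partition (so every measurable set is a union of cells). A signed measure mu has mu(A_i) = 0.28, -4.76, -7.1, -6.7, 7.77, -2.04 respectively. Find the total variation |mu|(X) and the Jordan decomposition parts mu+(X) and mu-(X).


Step 1: Every measurable set is a union of atoms (the cells / points), so a Hahn decomposition is
  obtained by grouping atoms by sign: P = union of atoms with mu > 0, N = union of the remaining atoms.
  Atoms in P (indices): 1, 5;  atoms in N (indices): 2, 3, 4, 6
  Positive values: 0.28, 7.77
  Negative values: -4.76, -7.1, -6.7, -2.04
Step 2: mu+(X) = mu(P) = sum of positive atom values = 8.05
Step 3: mu-(X) = -mu(N) = sum of |negative atom values| = 20.6
Step 4: |mu|(X) = mu+(X) + mu-(X) = 8.05 + 20.6 = 28.65


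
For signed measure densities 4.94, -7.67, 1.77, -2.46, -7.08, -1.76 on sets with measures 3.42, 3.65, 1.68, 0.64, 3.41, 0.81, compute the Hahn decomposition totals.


Step 1: Compute signed measure on each set:
  Set 1: 4.94 * 3.42 = 16.8948
  Set 2: -7.67 * 3.65 = -27.9955
  Set 3: 1.77 * 1.68 = 2.9736
  Set 4: -2.46 * 0.64 = -1.5744
  Set 5: -7.08 * 3.41 = -24.1428
  Set 6: -1.76 * 0.81 = -1.4256
Step 2: Total signed measure = (16.8948) + (-27.9955) + (2.9736) + (-1.5744) + (-24.1428) + (-1.4256)
     = -35.2699
Step 3: Positive part mu+(X) = sum of positive contributions = 19.8684
Step 4: Negative part mu-(X) = |sum of negative contributions| = 55.1383


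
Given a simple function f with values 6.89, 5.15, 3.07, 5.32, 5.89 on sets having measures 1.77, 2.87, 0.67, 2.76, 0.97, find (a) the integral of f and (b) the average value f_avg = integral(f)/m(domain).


Step 1: Integral = sum(value_i * measure_i)
= 6.89*1.77 + 5.15*2.87 + 3.07*0.67 + 5.32*2.76 + 5.89*0.97
= 12.1953 + 14.7805 + 2.0569 + 14.6832 + 5.7133
= 49.4292
Step 2: Total measure of domain = 1.77 + 2.87 + 0.67 + 2.76 + 0.97 = 9.04
Step 3: Average value = 49.4292 / 9.04 = 5.467832


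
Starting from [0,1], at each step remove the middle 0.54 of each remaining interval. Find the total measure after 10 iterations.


Step 1: At each step, fraction remaining = 1 - 0.54 = 0.46
Step 2: After 10 steps, measure = (0.46)^10
Result = 4.242075e-04


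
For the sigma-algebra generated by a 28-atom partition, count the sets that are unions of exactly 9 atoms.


Each element of F is a union of some subset of the 28 atoms.
Elements that are unions of exactly 9 atoms correspond to 9-element subsets of the 28 atoms.
Count = C(28, 9) = 28! / (9! * 19!) = 6906900.


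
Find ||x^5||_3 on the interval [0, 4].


Step 1: ||f||_3 = (integral_0^4 |x^5|^3 dx)^(1/3)
     = (integral_0^4 x^15 dx)^(1/3)
Step 2: integral_0^4 x^15 dx = [x^16/(16)] from 0 to 4 = 4^16/16
     = 4294967296/16 = 2.684355e+08
Step 3: ||f||_3 = (2.684355e+08)^(1/3) = 645.079578


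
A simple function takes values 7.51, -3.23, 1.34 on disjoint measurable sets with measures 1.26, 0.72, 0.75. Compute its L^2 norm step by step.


Step 1: Compute |f_i|^2 for each value:
  |7.51|^2 = 56.4001
  |-3.23|^2 = 10.4329
  |1.34|^2 = 1.7956
Step 2: Multiply by measures and sum:
  56.4001 * 1.26 = 71.064126
  10.4329 * 0.72 = 7.511688
  1.7956 * 0.75 = 1.3467
Sum = 71.064126 + 7.511688 + 1.3467 = 79.922514
Step 3: Take the p-th root:
||f||_2 = (79.922514)^(1/2) = 8.939939


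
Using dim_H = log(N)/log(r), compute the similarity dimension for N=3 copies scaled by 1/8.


For a self-similar set with N copies scaled by 1/r:
dim_H = log(N)/log(r) = log(3)/log(8)
= 1.098612/2.079442
= 0.528321


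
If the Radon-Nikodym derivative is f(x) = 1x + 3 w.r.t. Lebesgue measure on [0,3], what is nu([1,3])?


nu(A) = integral_A (dnu/dmu) dmu = integral_1^3 (1x + 3) dx
Step 1: Antiderivative F(x) = (1/2)x^2 + 3x
Step 2: F(3) = (1/2)*3^2 + 3*3 = 4.5 + 9 = 13.5
Step 3: F(1) = (1/2)*1^2 + 3*1 = 0.5 + 3 = 3.5
Step 4: nu([1,3]) = F(3) - F(1) = 13.5 - 3.5 = 10


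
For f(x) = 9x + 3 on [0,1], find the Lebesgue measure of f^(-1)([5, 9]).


f^(-1)([5, 9]) = {x : 5 <= 9x + 3 <= 9}
Solving: (5 - 3)/9 <= x <= (9 - 3)/9
= [0.222222, 0.666667]
Intersecting with [0,1]: [0.222222, 0.666667]
Measure = 0.666667 - 0.222222 = 0.444444


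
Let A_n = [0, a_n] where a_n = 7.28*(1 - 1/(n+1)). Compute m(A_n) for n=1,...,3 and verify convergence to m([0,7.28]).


By continuity of measure from below: if A_n increases to A, then m(A_n) -> m(A).
Here A = [0, 7.28], so m(A) = 7.28
Step 1: a_1 = 7.28*(1 - 1/2) = 3.64, m(A_1) = 3.64
Step 2: a_2 = 7.28*(1 - 1/3) = 4.8533, m(A_2) = 4.8533
Step 3: a_3 = 7.28*(1 - 1/4) = 5.46, m(A_3) = 5.46
Limit: m(A_n) -> m([0,7.28]) = 7.28


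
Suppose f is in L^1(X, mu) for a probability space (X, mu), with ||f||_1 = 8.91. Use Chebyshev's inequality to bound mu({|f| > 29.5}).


Chebyshev/Markov inequality: mu(|f| > eps) <= (||f||_p / eps)^p
Step 1: ||f||_1 / eps = 8.91 / 29.5 = 0.302034
Step 2: Raise to power p = 1:
  (0.302034)^1 = 0.302034
Step 3: Therefore mu(|f| > 29.5) <= 0.302034


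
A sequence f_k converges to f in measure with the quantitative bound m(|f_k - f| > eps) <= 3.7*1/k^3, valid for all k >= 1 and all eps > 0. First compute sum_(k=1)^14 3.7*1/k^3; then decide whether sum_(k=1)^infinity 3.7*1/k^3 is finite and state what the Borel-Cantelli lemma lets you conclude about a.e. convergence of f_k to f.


Step 1: List the terms 3.7*1/k^3 for k = 1 to 14:
  k=1: 3.7
  k=2: 0.4625
  k=3: 0.137037
  k=4: 0.057813
  k=5: 0.0296
  k=6: 0.01713
  k=7: 0.010787
  k=8: 0.007227
  k=9: 0.005075
  k=10: 0.0037
  k=11: 0.00278
  k=12: 0.002141
  k=13: 0.001684
  k=14: 0.001348
Step 2: Partial sum = 3.7 + 0.4625 + 0.137037 + 0.057813 + 0.0296 + 0.01713 + 0.010787 + 0.007227 + 0.005075 + 0.0037 + 0.00278 + 0.002141 + 0.001684 + 0.001348
     = 4.438822
Step 3: The full series sum_(k>=1) 3.7*1/k^3 converges (p-series with p = 3 > 1; a constant multiple of a convergent series converges).
Step 4: Fix eps > 0. Since sum_k m(|f_k - f| > eps) < infinity, the Borel-Cantelli lemma gives
        m(limsup_k {|f_k - f| > eps}) = 0, i.e. for a.e. x, |f_k(x) - f(x)| <= eps for all large k.
        Applying this with eps = 1/j for j = 1, 2, ... and intersecting the countably many full-measure sets,
        for a.e. x we get limsup_k |f_k(x) - f(x)| <= 1/j for every j, hence f_k -> f almost everywhere.
Conclusion: series converges; Borel-Cantelli yields f_k -> f a.e.


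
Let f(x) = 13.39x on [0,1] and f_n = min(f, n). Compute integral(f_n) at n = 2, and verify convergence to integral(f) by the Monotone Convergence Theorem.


f(x) = 13.39x on [0,1]; f_n(x) = min(13.39x, n). At n = 2:
Step 1: f(x) reaches 2 at x = 2/13.39 = 0.149365
Step 2: integral(f_2) = integral(13.39x, 0, 0.149365) + integral(2, 0.149365, 1)
       = 13.39*0.149365^2/2 + 2*(1 - 0.149365)
       = 0.149365 + 1.70127
       = 1.850635
Step 3: As n -> infinity, f_n increases to f, so by MCT integral(f_n) -> integral(f) = 13.39/2 = 6.695.
Convergence: integral(f_2) = 1.850635 -> 6.695 as n -> infinity


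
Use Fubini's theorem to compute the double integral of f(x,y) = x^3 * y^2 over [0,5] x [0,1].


By Fubini's theorem, the double integral factors as a product of single integrals:
Step 1: integral_0^5 x^3 dx = [x^4/4] from 0 to 5
     = 5^4/4 = 156.25
Step 2: integral_0^1 y^2 dy = [y^3/3] from 0 to 1
     = 1^3/3 = 0.333333
Step 3: Double integral = 156.25 * 0.333333 = 52.083333


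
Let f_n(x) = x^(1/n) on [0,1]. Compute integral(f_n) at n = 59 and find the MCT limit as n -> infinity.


At n = 59: f_59(x) = x^(1/59).
Step 1: integral(x^(1/59), 0, 1) = [x^(1/59+1) / (1/59+1)] from 0 to 1
     = 1 / (1/59 + 1) = 1 / ((59+1)/59) = 59/(59+1)
     = 59/60 = 0.983333
Step 2: As n -> infinity, f_n(x) = x^(1/n) -> 1 for x in (0,1], and f_n is increasing in n.
By MCT, lim_n integral(f_n) = integral(lim_n f_n) = integral(1, 0, 1) = 1.
Step 3: Verify convergence: 59/60 = 0.983333 -> 1


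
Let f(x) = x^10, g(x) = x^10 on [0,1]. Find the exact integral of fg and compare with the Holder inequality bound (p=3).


Step 1: Exact integral of f*g = integral(x^20, 0, 1) = 1/21
     = 0.047619
Step 2: Holder bound with p=3, q=1.5:
  ||f||_p = (integral x^30 dx)^(1/3) = (1/31)^(1/3) = 0.318331
  ||g||_q = (integral x^15 dx)^(1/1.5) = (1/16)^(1/1.5) = 0.15749
Step 3: Holder bound = ||f||_p * ||g||_q = 0.318331 * 0.15749 = 0.050134
Verification: 0.047619 <= 0.050134 (Holder holds)


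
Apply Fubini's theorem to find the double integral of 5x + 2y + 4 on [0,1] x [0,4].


By Fubini, integrate in x first, then y.
Step 1: Fix y, integrate over x in [0,1]:
  integral(5x + 2y + 4, x=0..1)
  = 5*(1^2 - 0^2)/2 + (2y + 4)*(1 - 0)
  = 2.5 + (2y + 4)*1
  = 2.5 + 2y + 4
  = 6.5 + 2y
Step 2: Integrate over y in [0,4]:
  integral(6.5 + 2y, y=0..4)
  = 6.5*4 + 2*(4^2 - 0^2)/2
  = 26 + 16
  = 42


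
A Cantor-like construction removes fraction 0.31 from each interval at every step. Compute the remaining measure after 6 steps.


Step 1: At each step, fraction remaining = 1 - 0.31 = 0.69
Step 2: After 6 steps, measure = (0.69)^6
Step 3: Computing the power step by step:
  After step 1: 0.69
  After step 2: 0.4761
  After step 3: 0.328509
  After step 4: 0.226671
  After step 5: 0.156403
  ...
Result = 0.107918


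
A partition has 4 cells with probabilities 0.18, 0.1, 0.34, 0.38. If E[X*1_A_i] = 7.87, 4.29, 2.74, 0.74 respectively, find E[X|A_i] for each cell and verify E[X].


For each cell A_i: E[X|A_i] = E[X*1_A_i] / P(A_i)
Step 1: E[X|A_1] = 7.87 / 0.18 = 43.722222
Step 2: E[X|A_2] = 4.29 / 0.1 = 42.9
Step 3: E[X|A_3] = 2.74 / 0.34 = 8.058824
Step 4: E[X|A_4] = 0.74 / 0.38 = 1.947368
Verification: E[X] = sum E[X*1_A_i] = 7.87 + 4.29 + 2.74 + 0.74 = 15.64


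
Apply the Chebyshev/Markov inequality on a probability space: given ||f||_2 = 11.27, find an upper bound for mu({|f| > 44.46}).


Chebyshev/Markov inequality: mu(|f| > eps) <= (||f||_p / eps)^p
Step 1: ||f||_2 / eps = 11.27 / 44.46 = 0.253486
Step 2: Raise to power p = 2:
  (0.253486)^2 = 0.064255
Step 3: Therefore mu(|f| > 44.46) <= 0.064255


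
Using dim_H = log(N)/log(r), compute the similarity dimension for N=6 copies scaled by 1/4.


For a self-similar set with N copies scaled by 1/r:
dim_H = log(N)/log(r) = log(6)/log(4)
= 1.791759/1.386294
= 1.292481


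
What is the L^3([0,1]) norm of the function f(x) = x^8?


Step 1: ||f||_3 = (integral_0^1 |x^8|^3 dx)^(1/3)
     = (integral_0^1 x^24 dx)^(1/3)
Step 2: integral_0^1 x^24 dx = [x^25/(25)] from 0 to 1 = 1^25/25
     = 1/25 = 0.04
Step 3: ||f||_3 = (0.04)^(1/3) = 0.341995


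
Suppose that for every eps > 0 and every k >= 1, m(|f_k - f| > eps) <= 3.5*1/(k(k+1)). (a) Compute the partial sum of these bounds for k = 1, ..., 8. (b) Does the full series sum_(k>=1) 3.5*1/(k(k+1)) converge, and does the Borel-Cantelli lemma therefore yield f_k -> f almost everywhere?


Step 1: List the terms 3.5*1/(k(k+1)) for k = 1 to 8:
  k=1: 1.75
  k=2: 0.583333
  k=3: 0.291667
  k=4: 0.175
  k=5: 0.116667
  k=6: 0.083333
  k=7: 0.0625
  k=8: 0.048611
Step 2: Partial sum = 1.75 + 0.583333 + 0.291667 + 0.175 + 0.116667 + 0.083333 + 0.0625 + 0.048611
     = 3.111111
Step 3: The full series sum_(k>=1) 3.5*1/(k(k+1)) converges (telescoping series sum 1/(k(k+1)) = 1; a constant multiple of a convergent series converges).
Step 4: Fix eps > 0. Since sum_k m(|f_k - f| > eps) < infinity, the Borel-Cantelli lemma gives
        m(limsup_k {|f_k - f| > eps}) = 0, i.e. for a.e. x, |f_k(x) - f(x)| <= eps for all large k.
        Applying this with eps = 1/j for j = 1, 2, ... and intersecting the countably many full-measure sets,
        for a.e. x we get limsup_k |f_k(x) - f(x)| <= 1/j for every j, hence f_k -> f almost everywhere.
Conclusion: series converges; Borel-Cantelli yields f_k -> f a.e.


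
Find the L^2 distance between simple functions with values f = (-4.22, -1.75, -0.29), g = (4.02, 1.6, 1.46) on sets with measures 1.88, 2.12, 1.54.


Step 1: Compute differences f_i - g_i:
  -4.22 - 4.02 = -8.24
  -1.75 - 1.6 = -3.35
  -0.29 - 1.46 = -1.75
Step 2: Compute |diff|^2 * measure for each set:
  |-8.24|^2 * 1.88 = 67.8976 * 1.88 = 127.647488
  |-3.35|^2 * 2.12 = 11.2225 * 2.12 = 23.7917
  |-1.75|^2 * 1.54 = 3.0625 * 1.54 = 4.71625
Step 3: Sum = 156.155438
Step 4: ||f-g||_2 = (156.155438)^(1/2) = 12.496217


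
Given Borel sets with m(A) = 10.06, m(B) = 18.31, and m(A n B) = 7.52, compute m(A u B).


By inclusion-exclusion: m(A u B) = m(A) + m(B) - m(A n B)
= 10.06 + 18.31 - 7.52
= 20.85


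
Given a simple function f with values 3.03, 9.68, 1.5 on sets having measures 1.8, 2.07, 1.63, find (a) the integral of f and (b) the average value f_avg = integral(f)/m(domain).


Step 1: Integral = sum(value_i * measure_i)
= 3.03*1.8 + 9.68*2.07 + 1.5*1.63
= 5.454 + 20.0376 + 2.445
= 27.9366
Step 2: Total measure of domain = 1.8 + 2.07 + 1.63 = 5.5
Step 3: Average value = 27.9366 / 5.5 = 5.079382


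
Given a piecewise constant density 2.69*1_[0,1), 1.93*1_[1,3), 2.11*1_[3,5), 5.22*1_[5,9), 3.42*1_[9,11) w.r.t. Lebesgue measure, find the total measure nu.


Integrate each piece of the Radon-Nikodym derivative:
Step 1: integral_0^1 2.69 dx = 2.69*(1-0) = 2.69*1 = 2.69
Step 2: integral_1^3 1.93 dx = 1.93*(3-1) = 1.93*2 = 3.86
Step 3: integral_3^5 2.11 dx = 2.11*(5-3) = 2.11*2 = 4.22
Step 4: integral_5^9 5.22 dx = 5.22*(9-5) = 5.22*4 = 20.88
Step 5: integral_9^11 3.42 dx = 3.42*(11-9) = 3.42*2 = 6.84
Total: 2.69 + 3.86 + 4.22 + 20.88 + 6.84 = 38.49


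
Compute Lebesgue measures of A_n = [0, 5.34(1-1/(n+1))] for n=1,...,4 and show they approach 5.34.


By continuity of measure from below: if A_n increases to A, then m(A_n) -> m(A).
Here A = [0, 5.34], so m(A) = 5.34
Step 1: a_1 = 5.34*(1 - 1/2) = 2.67, m(A_1) = 2.67
Step 2: a_2 = 5.34*(1 - 1/3) = 3.56, m(A_2) = 3.56
Step 3: a_3 = 5.34*(1 - 1/4) = 4.005, m(A_3) = 4.005
Step 4: a_4 = 5.34*(1 - 1/5) = 4.272, m(A_4) = 4.272
Limit: m(A_n) -> m([0,5.34]) = 5.34


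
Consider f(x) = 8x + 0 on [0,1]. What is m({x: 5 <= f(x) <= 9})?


f^(-1)([5, 9]) = {x : 5 <= 8x + 0 <= 9}
Solving: (5 - 0)/8 <= x <= (9 - 0)/8
= [0.625, 1.125]
Intersecting with [0,1]: [0.625, 1]
Measure = 1 - 0.625 = 0.375


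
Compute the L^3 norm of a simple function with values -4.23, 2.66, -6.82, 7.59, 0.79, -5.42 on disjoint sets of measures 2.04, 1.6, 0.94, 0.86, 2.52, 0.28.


Step 1: Compute |f_i|^3 for each value:
  |-4.23|^3 = 75.686967
  |2.66|^3 = 18.821096
  |-6.82|^3 = 317.214568
  |7.59|^3 = 437.245479
  |0.79|^3 = 0.493039
  |-5.42|^3 = 159.220088
Step 2: Multiply by measures and sum:
  75.686967 * 2.04 = 154.401413
  18.821096 * 1.6 = 30.113754
  317.214568 * 0.94 = 298.181694
  437.245479 * 0.86 = 376.031112
  0.493039 * 2.52 = 1.242458
  159.220088 * 0.28 = 44.581625
Sum = 154.401413 + 30.113754 + 298.181694 + 376.031112 + 1.242458 + 44.581625 = 904.552055
Step 3: Take the p-th root:
||f||_3 = (904.552055)^(1/3) = 9.671144


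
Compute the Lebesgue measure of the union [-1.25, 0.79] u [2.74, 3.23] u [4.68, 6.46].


For pairwise disjoint intervals, m(union) = sum of lengths.
= (0.79 - -1.25) + (3.23 - 2.74) + (6.46 - 4.68)
= 2.04 + 0.49 + 1.78
= 4.31


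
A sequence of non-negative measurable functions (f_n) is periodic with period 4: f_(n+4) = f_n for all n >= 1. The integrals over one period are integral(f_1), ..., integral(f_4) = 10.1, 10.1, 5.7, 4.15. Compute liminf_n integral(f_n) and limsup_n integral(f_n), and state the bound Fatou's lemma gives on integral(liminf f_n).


The sequence (integral(f_n)) is periodic with period 4, repeating the values 10.1, 10.1, 5.7, 4.15 indefinitely.
Step 1: For a periodic sequence, every tail (a_m, a_(m+1), ...) contains all 4 period values infinitely often.
Step 2: Hence inf of every tail = min of the period values = min(10.1, 10.1, 5.7, 4.15) = 4.15.
        liminf_n integral(f_n) = sup over m of (inf of tail from m) = 4.15.
Step 3: Similarly sup of every tail = max of the period values = 10.1.
        limsup_n integral(f_n) = 10.1.
Step 4: Fatou's lemma: integral(liminf_n f_n) <= liminf_n integral(f_n) = 4.15.
        So the integral of the pointwise liminf is at most 4.15.


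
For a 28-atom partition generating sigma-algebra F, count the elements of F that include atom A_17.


Each element of F is a union of some subset S of the 28 atoms.
The element contains A_17 iff A_17 is in S.
So we count subsets S of {A_1,...,A_28} with A_17 in S: choose freely among the other 27 atoms.
Count = 2^(28-1) = 2^27 = 134217728.


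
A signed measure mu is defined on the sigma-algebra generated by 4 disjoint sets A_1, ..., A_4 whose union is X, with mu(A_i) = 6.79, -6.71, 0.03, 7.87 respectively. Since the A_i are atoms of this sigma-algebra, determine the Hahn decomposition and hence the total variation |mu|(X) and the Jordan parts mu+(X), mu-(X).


Step 1: Every measurable set is a union of atoms (the cells / points), so a Hahn decomposition is
  obtained by grouping atoms by sign: P = union of atoms with mu > 0, N = union of the remaining atoms.
  Atoms in P (indices): 1, 3, 4;  atoms in N (indices): 2
  Positive values: 6.79, 0.03, 7.87
  Negative values: -6.71
Step 2: mu+(X) = mu(P) = sum of positive atom values = 14.69
Step 3: mu-(X) = -mu(N) = sum of |negative atom values| = 6.71
Step 4: |mu|(X) = mu+(X) + mu-(X) = 14.69 + 6.71 = 21.4


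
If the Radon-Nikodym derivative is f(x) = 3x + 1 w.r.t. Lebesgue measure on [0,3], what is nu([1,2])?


nu(A) = integral_A (dnu/dmu) dmu = integral_1^2 (3x + 1) dx
Step 1: Antiderivative F(x) = (3/2)x^2 + 1x
Step 2: F(2) = (3/2)*2^2 + 1*2 = 6 + 2 = 8
Step 3: F(1) = (3/2)*1^2 + 1*1 = 1.5 + 1 = 2.5
Step 4: nu([1,2]) = F(2) - F(1) = 8 - 2.5 = 5.5


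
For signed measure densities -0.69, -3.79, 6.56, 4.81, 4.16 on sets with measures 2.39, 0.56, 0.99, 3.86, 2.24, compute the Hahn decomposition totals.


Step 1: Compute signed measure on each set:
  Set 1: -0.69 * 2.39 = -1.6491
  Set 2: -3.79 * 0.56 = -2.1224
  Set 3: 6.56 * 0.99 = 6.4944
  Set 4: 4.81 * 3.86 = 18.5666
  Set 5: 4.16 * 2.24 = 9.3184
Step 2: Total signed measure = (-1.6491) + (-2.1224) + (6.4944) + (18.5666) + (9.3184)
     = 30.6079
Step 3: Positive part mu+(X) = sum of positive contributions = 34.3794
Step 4: Negative part mu-(X) = |sum of negative contributions| = 3.7715


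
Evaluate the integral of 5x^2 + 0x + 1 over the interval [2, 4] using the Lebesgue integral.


The Lebesgue integral of a Riemann-integrable function agrees with the Riemann integral.
Antiderivative F(x) = (5/3)x^3 + (0/2)x^2 + 1x
F(4) = (5/3)*4^3 + (0/2)*4^2 + 1*4
     = (5/3)*64 + (0/2)*16 + 1*4
     = 106.666667 + 0.0 + 4
     = 110.666667
F(2) = 15.333333
Integral = F(4) - F(2) = 110.666667 - 15.333333 = 95.333333


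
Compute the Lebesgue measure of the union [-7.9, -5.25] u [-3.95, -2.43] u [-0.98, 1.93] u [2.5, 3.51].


For pairwise disjoint intervals, m(union) = sum of lengths.
= (-5.25 - -7.9) + (-2.43 - -3.95) + (1.93 - -0.98) + (3.51 - 2.5)
= 2.65 + 1.52 + 2.91 + 1.01
= 8.09


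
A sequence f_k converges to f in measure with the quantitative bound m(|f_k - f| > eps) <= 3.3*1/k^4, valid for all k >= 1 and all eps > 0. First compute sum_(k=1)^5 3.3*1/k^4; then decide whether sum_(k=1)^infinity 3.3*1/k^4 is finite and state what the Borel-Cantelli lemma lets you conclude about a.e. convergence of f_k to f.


Step 1: List the terms 3.3*1/k^4 for k = 1 to 5:
  k=1: 3.3
  k=2: 0.20625
  k=3: 0.040741
  k=4: 0.012891
  k=5: 0.00528
Step 2: Partial sum = 3.3 + 0.20625 + 0.040741 + 0.012891 + 0.00528
     = 3.565161
Step 3: The full series sum_(k>=1) 3.3*1/k^4 converges (p-series with p = 4 > 1; a constant multiple of a convergent series converges).
Step 4: Fix eps > 0. Since sum_k m(|f_k - f| > eps) < infinity, the Borel-Cantelli lemma gives
        m(limsup_k {|f_k - f| > eps}) = 0, i.e. for a.e. x, |f_k(x) - f(x)| <= eps for all large k.
        Applying this with eps = 1/j for j = 1, 2, ... and intersecting the countably many full-measure sets,
        for a.e. x we get limsup_k |f_k(x) - f(x)| <= 1/j for every j, hence f_k -> f almost everywhere.
Conclusion: series converges; Borel-Cantelli yields f_k -> f a.e.


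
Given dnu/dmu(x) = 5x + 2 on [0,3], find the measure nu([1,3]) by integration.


nu(A) = integral_A (dnu/dmu) dmu = integral_1^3 (5x + 2) dx
Step 1: Antiderivative F(x) = (5/2)x^2 + 2x
Step 2: F(3) = (5/2)*3^2 + 2*3 = 22.5 + 6 = 28.5
Step 3: F(1) = (5/2)*1^2 + 2*1 = 2.5 + 2 = 4.5
Step 4: nu([1,3]) = F(3) - F(1) = 28.5 - 4.5 = 24


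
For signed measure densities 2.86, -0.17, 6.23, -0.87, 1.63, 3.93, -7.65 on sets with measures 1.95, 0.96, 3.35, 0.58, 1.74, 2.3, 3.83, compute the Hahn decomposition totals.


Step 1: Compute signed measure on each set:
  Set 1: 2.86 * 1.95 = 5.577
  Set 2: -0.17 * 0.96 = -0.1632
  Set 3: 6.23 * 3.35 = 20.8705
  Set 4: -0.87 * 0.58 = -0.5046
  Set 5: 1.63 * 1.74 = 2.8362
  Set 6: 3.93 * 2.3 = 9.039
  Set 7: -7.65 * 3.83 = -29.2995
Step 2: Total signed measure = (5.577) + (-0.1632) + (20.8705) + (-0.5046) + (2.8362) + (9.039) + (-29.2995)
     = 8.3554
Step 3: Positive part mu+(X) = sum of positive contributions = 38.3227
Step 4: Negative part mu-(X) = |sum of negative contributions| = 29.9673


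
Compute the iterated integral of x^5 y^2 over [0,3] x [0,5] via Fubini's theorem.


By Fubini's theorem, the double integral factors as a product of single integrals:
Step 1: integral_0^3 x^5 dx = [x^6/6] from 0 to 3
     = 3^6/6 = 121.5
Step 2: integral_0^5 y^2 dy = [y^3/3] from 0 to 5
     = 5^3/3 = 41.666667
Step 3: Double integral = 121.5 * 41.666667 = 5062.5


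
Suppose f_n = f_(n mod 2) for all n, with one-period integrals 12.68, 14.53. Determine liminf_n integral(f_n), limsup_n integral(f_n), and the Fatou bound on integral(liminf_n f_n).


The sequence (integral(f_n)) is periodic with period 2, repeating the values 12.68, 14.53 indefinitely.
Step 1: For a periodic sequence, every tail (a_m, a_(m+1), ...) contains all 2 period values infinitely often.
Step 2: Hence inf of every tail = min of the period values = min(12.68, 14.53) = 12.68.
        liminf_n integral(f_n) = sup over m of (inf of tail from m) = 12.68.
Step 3: Similarly sup of every tail = max of the period values = 14.53.
        limsup_n integral(f_n) = 14.53.
Step 4: Fatou's lemma: integral(liminf_n f_n) <= liminf_n integral(f_n) = 12.68.
        So the integral of the pointwise liminf is at most 12.68.


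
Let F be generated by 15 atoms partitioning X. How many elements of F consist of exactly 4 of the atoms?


Each element of F is a union of some subset of the 15 atoms.
Elements that are unions of exactly 4 atoms correspond to 4-element subsets of the 15 atoms.
Count = C(15, 4) = 15! / (4! * 11!) = 1365.


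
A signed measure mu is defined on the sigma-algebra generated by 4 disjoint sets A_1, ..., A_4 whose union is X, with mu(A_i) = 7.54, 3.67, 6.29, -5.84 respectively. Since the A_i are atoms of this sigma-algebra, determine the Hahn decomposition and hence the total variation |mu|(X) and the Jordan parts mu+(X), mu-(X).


Step 1: Every measurable set is a union of atoms (the cells / points), so a Hahn decomposition is
  obtained by grouping atoms by sign: P = union of atoms with mu > 0, N = union of the remaining atoms.
  Atoms in P (indices): 1, 2, 3;  atoms in N (indices): 4
  Positive values: 7.54, 3.67, 6.29
  Negative values: -5.84
Step 2: mu+(X) = mu(P) = sum of positive atom values = 17.5
Step 3: mu-(X) = -mu(N) = sum of |negative atom values| = 5.84
Step 4: |mu|(X) = mu+(X) + mu-(X) = 17.5 + 5.84 = 23.34


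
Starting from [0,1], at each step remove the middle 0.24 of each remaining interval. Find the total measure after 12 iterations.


Step 1: At each step, fraction remaining = 1 - 0.24 = 0.76
Step 2: After 12 steps, measure = (0.76)^12
Result = 0.037133


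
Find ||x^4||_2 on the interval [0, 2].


Step 1: ||f||_2 = (integral_0^2 |x^4|^2 dx)^(1/2)
     = (integral_0^2 x^8 dx)^(1/2)
Step 2: integral_0^2 x^8 dx = [x^9/(9)] from 0 to 2 = 2^9/9
     = 512/9 = 56.888889
Step 3: ||f||_2 = (56.888889)^(1/2) = 7.542472


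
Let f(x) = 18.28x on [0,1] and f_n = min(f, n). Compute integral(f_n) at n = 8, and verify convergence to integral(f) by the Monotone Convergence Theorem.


f(x) = 18.28x on [0,1]; f_n(x) = min(18.28x, n). At n = 8:
Step 1: f(x) reaches 8 at x = 8/18.28 = 0.437637
Step 2: integral(f_8) = integral(18.28x, 0, 0.437637) + integral(8, 0.437637, 1)
       = 18.28*0.437637^2/2 + 8*(1 - 0.437637)
       = 1.750547 + 4.498906
       = 6.249453
Step 3: As n -> infinity, f_n increases to f, so by MCT integral(f_n) -> integral(f) = 18.28/2 = 9.14.
Convergence: integral(f_8) = 6.249453 -> 9.14 as n -> infinity


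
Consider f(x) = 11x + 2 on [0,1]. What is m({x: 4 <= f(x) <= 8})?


f^(-1)([4, 8]) = {x : 4 <= 11x + 2 <= 8}
Solving: (4 - 2)/11 <= x <= (8 - 2)/11
= [0.181818, 0.545455]
Intersecting with [0,1]: [0.181818, 0.545455]
Measure = 0.545455 - 0.181818 = 0.363636


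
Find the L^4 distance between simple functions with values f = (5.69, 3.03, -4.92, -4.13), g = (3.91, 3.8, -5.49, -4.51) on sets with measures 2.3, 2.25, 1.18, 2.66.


Step 1: Compute differences f_i - g_i:
  5.69 - 3.91 = 1.78
  3.03 - 3.8 = -0.77
  -4.92 - -5.49 = 0.57
  -4.13 - -4.51 = 0.38
Step 2: Compute |diff|^4 * measure for each set:
  |1.78|^4 * 2.3 = 10.038759 * 2.3 = 23.089145
  |-0.77|^4 * 2.25 = 0.35153 * 2.25 = 0.790943
  |0.57|^4 * 1.18 = 0.10556 * 1.18 = 0.124561
  |0.38|^4 * 2.66 = 0.020851 * 2.66 = 0.055465
Step 3: Sum = 24.060114
Step 4: ||f-g||_4 = (24.060114)^(1/4) = 2.214749


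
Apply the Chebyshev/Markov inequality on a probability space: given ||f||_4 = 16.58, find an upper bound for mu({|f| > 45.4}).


Chebyshev/Markov inequality: mu(|f| > eps) <= (||f||_p / eps)^p
Step 1: ||f||_4 / eps = 16.58 / 45.4 = 0.365198
Step 2: Raise to power p = 4:
  (0.365198)^4 = 0.017787
Step 3: Therefore mu(|f| > 45.4) <= 0.017787


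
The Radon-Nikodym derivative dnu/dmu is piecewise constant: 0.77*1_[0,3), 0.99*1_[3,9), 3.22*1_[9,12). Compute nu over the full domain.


Integrate each piece of the Radon-Nikodym derivative:
Step 1: integral_0^3 0.77 dx = 0.77*(3-0) = 0.77*3 = 2.31
Step 2: integral_3^9 0.99 dx = 0.99*(9-3) = 0.99*6 = 5.94
Step 3: integral_9^12 3.22 dx = 3.22*(12-9) = 3.22*3 = 9.66
Total: 2.31 + 5.94 + 9.66 = 17.91


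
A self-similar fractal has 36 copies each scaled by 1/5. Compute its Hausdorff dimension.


For a self-similar set with N copies scaled by 1/r:
dim_H = log(N)/log(r) = log(36)/log(5)
= 3.583519/1.609438
= 2.226566


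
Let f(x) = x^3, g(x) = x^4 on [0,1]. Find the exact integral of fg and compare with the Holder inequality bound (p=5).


Step 1: Exact integral of f*g = integral(x^7, 0, 1) = 1/8
     = 0.125
Step 2: Holder bound with p=5, q=1.25:
  ||f||_p = (integral x^15 dx)^(1/5) = (1/16)^(1/5) = 0.574349
  ||g||_q = (integral x^5 dx)^(1/1.25) = (1/6)^(1/1.25) = 0.238495
Step 3: Holder bound = ||f||_p * ||g||_q = 0.574349 * 0.238495 = 0.136979
Verification: 0.125 <= 0.136979 (Holder holds)


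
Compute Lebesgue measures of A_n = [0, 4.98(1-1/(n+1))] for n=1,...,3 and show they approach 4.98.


By continuity of measure from below: if A_n increases to A, then m(A_n) -> m(A).
Here A = [0, 4.98], so m(A) = 4.98
Step 1: a_1 = 4.98*(1 - 1/2) = 2.49, m(A_1) = 2.49
Step 2: a_2 = 4.98*(1 - 1/3) = 3.32, m(A_2) = 3.32
Step 3: a_3 = 4.98*(1 - 1/4) = 3.735, m(A_3) = 3.735
Limit: m(A_n) -> m([0,4.98]) = 4.98


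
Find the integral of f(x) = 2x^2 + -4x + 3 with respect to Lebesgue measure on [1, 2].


The Lebesgue integral of a Riemann-integrable function agrees with the Riemann integral.
Antiderivative F(x) = (2/3)x^3 + (-4/2)x^2 + 3x
F(2) = (2/3)*2^3 + (-4/2)*2^2 + 3*2
     = (2/3)*8 + (-4/2)*4 + 3*2
     = 5.333333 + -8 + 6
     = 3.333333
F(1) = 1.666667
Integral = F(2) - F(1) = 3.333333 - 1.666667 = 1.666667


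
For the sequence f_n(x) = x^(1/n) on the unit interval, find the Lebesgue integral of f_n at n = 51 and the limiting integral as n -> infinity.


At n = 51: f_51(x) = x^(1/51).
Step 1: integral(x^(1/51), 0, 1) = [x^(1/51+1) / (1/51+1)] from 0 to 1
     = 1 / (1/51 + 1) = 1 / ((51+1)/51) = 51/(51+1)
     = 51/52 = 0.980769
Step 2: As n -> infinity, f_n(x) = x^(1/n) -> 1 for x in (0,1], and f_n is increasing in n.
By MCT, lim_n integral(f_n) = integral(lim_n f_n) = integral(1, 0, 1) = 1.
Step 3: Verify convergence: 51/52 = 0.980769 -> 1


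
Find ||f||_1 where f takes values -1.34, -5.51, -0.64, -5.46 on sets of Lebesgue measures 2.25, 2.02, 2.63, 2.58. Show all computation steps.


Step 1: Compute |f_i|^1 for each value:
  |-1.34|^1 = 1.34
  |-5.51|^1 = 5.51
  |-0.64|^1 = 0.64
  |-5.46|^1 = 5.46
Step 2: Multiply by measures and sum:
  1.34 * 2.25 = 3.015
  5.51 * 2.02 = 11.1302
  0.64 * 2.63 = 1.6832
  5.46 * 2.58 = 14.0868
Sum = 3.015 + 11.1302 + 1.6832 + 14.0868 = 29.9152
Step 3: Take the p-th root:
||f||_1 = (29.9152)^(1/1) = 29.9152


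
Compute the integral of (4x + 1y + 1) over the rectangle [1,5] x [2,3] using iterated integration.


By Fubini, integrate in x first, then y.
Step 1: Fix y, integrate over x in [1,5]:
  integral(4x + 1y + 1, x=1..5)
  = 4*(5^2 - 1^2)/2 + (1y + 1)*(5 - 1)
  = 48 + (1y + 1)*4
  = 48 + 4y + 4
  = 52 + 4y
Step 2: Integrate over y in [2,3]:
  integral(52 + 4y, y=2..3)
  = 52*1 + 4*(3^2 - 2^2)/2
  = 52 + 10
  = 62
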